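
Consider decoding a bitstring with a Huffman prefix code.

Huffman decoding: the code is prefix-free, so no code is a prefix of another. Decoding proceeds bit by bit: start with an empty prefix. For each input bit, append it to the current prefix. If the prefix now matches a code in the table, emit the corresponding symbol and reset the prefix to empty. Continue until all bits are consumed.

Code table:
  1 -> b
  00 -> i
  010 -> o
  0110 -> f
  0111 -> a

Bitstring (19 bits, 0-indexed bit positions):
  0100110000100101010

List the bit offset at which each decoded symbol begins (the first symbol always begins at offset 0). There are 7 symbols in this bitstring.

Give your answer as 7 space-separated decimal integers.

Answer: 0 3 7 9 12 15 16

Derivation:
Bit 0: prefix='0' (no match yet)
Bit 1: prefix='01' (no match yet)
Bit 2: prefix='010' -> emit 'o', reset
Bit 3: prefix='0' (no match yet)
Bit 4: prefix='01' (no match yet)
Bit 5: prefix='011' (no match yet)
Bit 6: prefix='0110' -> emit 'f', reset
Bit 7: prefix='0' (no match yet)
Bit 8: prefix='00' -> emit 'i', reset
Bit 9: prefix='0' (no match yet)
Bit 10: prefix='01' (no match yet)
Bit 11: prefix='010' -> emit 'o', reset
Bit 12: prefix='0' (no match yet)
Bit 13: prefix='01' (no match yet)
Bit 14: prefix='010' -> emit 'o', reset
Bit 15: prefix='1' -> emit 'b', reset
Bit 16: prefix='0' (no match yet)
Bit 17: prefix='01' (no match yet)
Bit 18: prefix='010' -> emit 'o', reset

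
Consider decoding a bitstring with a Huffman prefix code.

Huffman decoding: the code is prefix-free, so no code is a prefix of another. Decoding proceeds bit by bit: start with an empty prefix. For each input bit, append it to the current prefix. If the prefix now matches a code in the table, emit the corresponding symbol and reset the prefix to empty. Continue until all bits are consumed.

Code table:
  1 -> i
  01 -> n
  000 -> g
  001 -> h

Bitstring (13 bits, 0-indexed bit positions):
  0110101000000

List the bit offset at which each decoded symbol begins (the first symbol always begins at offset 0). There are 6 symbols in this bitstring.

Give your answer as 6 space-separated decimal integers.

Answer: 0 2 3 5 7 10

Derivation:
Bit 0: prefix='0' (no match yet)
Bit 1: prefix='01' -> emit 'n', reset
Bit 2: prefix='1' -> emit 'i', reset
Bit 3: prefix='0' (no match yet)
Bit 4: prefix='01' -> emit 'n', reset
Bit 5: prefix='0' (no match yet)
Bit 6: prefix='01' -> emit 'n', reset
Bit 7: prefix='0' (no match yet)
Bit 8: prefix='00' (no match yet)
Bit 9: prefix='000' -> emit 'g', reset
Bit 10: prefix='0' (no match yet)
Bit 11: prefix='00' (no match yet)
Bit 12: prefix='000' -> emit 'g', reset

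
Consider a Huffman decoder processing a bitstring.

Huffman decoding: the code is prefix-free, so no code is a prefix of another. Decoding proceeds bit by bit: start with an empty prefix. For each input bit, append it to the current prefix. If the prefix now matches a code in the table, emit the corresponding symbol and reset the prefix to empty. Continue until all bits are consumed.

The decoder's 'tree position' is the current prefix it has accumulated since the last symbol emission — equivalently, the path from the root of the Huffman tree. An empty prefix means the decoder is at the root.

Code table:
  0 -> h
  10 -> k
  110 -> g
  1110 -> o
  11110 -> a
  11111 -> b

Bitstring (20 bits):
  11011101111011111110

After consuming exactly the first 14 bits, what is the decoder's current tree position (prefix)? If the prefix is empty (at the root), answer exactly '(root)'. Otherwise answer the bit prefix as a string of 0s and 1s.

Bit 0: prefix='1' (no match yet)
Bit 1: prefix='11' (no match yet)
Bit 2: prefix='110' -> emit 'g', reset
Bit 3: prefix='1' (no match yet)
Bit 4: prefix='11' (no match yet)
Bit 5: prefix='111' (no match yet)
Bit 6: prefix='1110' -> emit 'o', reset
Bit 7: prefix='1' (no match yet)
Bit 8: prefix='11' (no match yet)
Bit 9: prefix='111' (no match yet)
Bit 10: prefix='1111' (no match yet)
Bit 11: prefix='11110' -> emit 'a', reset
Bit 12: prefix='1' (no match yet)
Bit 13: prefix='11' (no match yet)

Answer: 11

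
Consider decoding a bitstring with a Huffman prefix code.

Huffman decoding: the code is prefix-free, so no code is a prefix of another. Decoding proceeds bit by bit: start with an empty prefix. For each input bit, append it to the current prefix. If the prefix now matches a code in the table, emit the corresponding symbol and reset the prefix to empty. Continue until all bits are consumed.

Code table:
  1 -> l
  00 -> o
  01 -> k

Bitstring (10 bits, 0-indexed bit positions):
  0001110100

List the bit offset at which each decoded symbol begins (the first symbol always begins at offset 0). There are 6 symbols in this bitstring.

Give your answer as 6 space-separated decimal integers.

Bit 0: prefix='0' (no match yet)
Bit 1: prefix='00' -> emit 'o', reset
Bit 2: prefix='0' (no match yet)
Bit 3: prefix='01' -> emit 'k', reset
Bit 4: prefix='1' -> emit 'l', reset
Bit 5: prefix='1' -> emit 'l', reset
Bit 6: prefix='0' (no match yet)
Bit 7: prefix='01' -> emit 'k', reset
Bit 8: prefix='0' (no match yet)
Bit 9: prefix='00' -> emit 'o', reset

Answer: 0 2 4 5 6 8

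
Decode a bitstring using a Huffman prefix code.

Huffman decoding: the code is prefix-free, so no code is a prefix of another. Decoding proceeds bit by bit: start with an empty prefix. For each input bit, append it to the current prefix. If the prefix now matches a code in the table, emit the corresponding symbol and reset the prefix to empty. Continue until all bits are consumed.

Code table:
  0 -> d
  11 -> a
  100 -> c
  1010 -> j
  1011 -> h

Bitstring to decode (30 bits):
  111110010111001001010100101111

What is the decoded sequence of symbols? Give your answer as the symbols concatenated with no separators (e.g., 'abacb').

Answer: aachccjcha

Derivation:
Bit 0: prefix='1' (no match yet)
Bit 1: prefix='11' -> emit 'a', reset
Bit 2: prefix='1' (no match yet)
Bit 3: prefix='11' -> emit 'a', reset
Bit 4: prefix='1' (no match yet)
Bit 5: prefix='10' (no match yet)
Bit 6: prefix='100' -> emit 'c', reset
Bit 7: prefix='1' (no match yet)
Bit 8: prefix='10' (no match yet)
Bit 9: prefix='101' (no match yet)
Bit 10: prefix='1011' -> emit 'h', reset
Bit 11: prefix='1' (no match yet)
Bit 12: prefix='10' (no match yet)
Bit 13: prefix='100' -> emit 'c', reset
Bit 14: prefix='1' (no match yet)
Bit 15: prefix='10' (no match yet)
Bit 16: prefix='100' -> emit 'c', reset
Bit 17: prefix='1' (no match yet)
Bit 18: prefix='10' (no match yet)
Bit 19: prefix='101' (no match yet)
Bit 20: prefix='1010' -> emit 'j', reset
Bit 21: prefix='1' (no match yet)
Bit 22: prefix='10' (no match yet)
Bit 23: prefix='100' -> emit 'c', reset
Bit 24: prefix='1' (no match yet)
Bit 25: prefix='10' (no match yet)
Bit 26: prefix='101' (no match yet)
Bit 27: prefix='1011' -> emit 'h', reset
Bit 28: prefix='1' (no match yet)
Bit 29: prefix='11' -> emit 'a', reset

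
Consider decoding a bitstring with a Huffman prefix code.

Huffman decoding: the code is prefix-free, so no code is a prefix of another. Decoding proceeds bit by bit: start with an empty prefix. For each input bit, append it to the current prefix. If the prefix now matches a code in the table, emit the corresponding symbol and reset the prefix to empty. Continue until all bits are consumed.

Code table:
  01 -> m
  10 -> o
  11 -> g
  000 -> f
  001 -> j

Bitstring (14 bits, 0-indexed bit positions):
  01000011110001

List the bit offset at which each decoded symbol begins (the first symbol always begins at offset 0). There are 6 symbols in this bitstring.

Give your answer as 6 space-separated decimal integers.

Bit 0: prefix='0' (no match yet)
Bit 1: prefix='01' -> emit 'm', reset
Bit 2: prefix='0' (no match yet)
Bit 3: prefix='00' (no match yet)
Bit 4: prefix='000' -> emit 'f', reset
Bit 5: prefix='0' (no match yet)
Bit 6: prefix='01' -> emit 'm', reset
Bit 7: prefix='1' (no match yet)
Bit 8: prefix='11' -> emit 'g', reset
Bit 9: prefix='1' (no match yet)
Bit 10: prefix='10' -> emit 'o', reset
Bit 11: prefix='0' (no match yet)
Bit 12: prefix='00' (no match yet)
Bit 13: prefix='001' -> emit 'j', reset

Answer: 0 2 5 7 9 11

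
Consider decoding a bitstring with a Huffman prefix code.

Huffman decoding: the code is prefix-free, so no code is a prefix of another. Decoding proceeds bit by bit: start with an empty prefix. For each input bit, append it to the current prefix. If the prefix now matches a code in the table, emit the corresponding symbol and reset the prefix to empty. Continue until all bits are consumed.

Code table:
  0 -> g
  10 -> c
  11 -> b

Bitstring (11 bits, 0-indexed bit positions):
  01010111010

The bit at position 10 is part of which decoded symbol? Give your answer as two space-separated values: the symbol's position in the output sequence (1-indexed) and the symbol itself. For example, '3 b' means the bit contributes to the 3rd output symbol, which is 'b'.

Answer: 6 c

Derivation:
Bit 0: prefix='0' -> emit 'g', reset
Bit 1: prefix='1' (no match yet)
Bit 2: prefix='10' -> emit 'c', reset
Bit 3: prefix='1' (no match yet)
Bit 4: prefix='10' -> emit 'c', reset
Bit 5: prefix='1' (no match yet)
Bit 6: prefix='11' -> emit 'b', reset
Bit 7: prefix='1' (no match yet)
Bit 8: prefix='10' -> emit 'c', reset
Bit 9: prefix='1' (no match yet)
Bit 10: prefix='10' -> emit 'c', reset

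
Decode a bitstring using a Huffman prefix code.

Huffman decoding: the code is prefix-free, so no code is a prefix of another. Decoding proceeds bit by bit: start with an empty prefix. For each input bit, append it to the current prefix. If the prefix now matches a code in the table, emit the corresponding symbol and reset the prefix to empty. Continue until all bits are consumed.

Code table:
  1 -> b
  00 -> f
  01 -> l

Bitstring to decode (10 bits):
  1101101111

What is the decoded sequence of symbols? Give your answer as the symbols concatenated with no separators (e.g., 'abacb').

Answer: bblblbbb

Derivation:
Bit 0: prefix='1' -> emit 'b', reset
Bit 1: prefix='1' -> emit 'b', reset
Bit 2: prefix='0' (no match yet)
Bit 3: prefix='01' -> emit 'l', reset
Bit 4: prefix='1' -> emit 'b', reset
Bit 5: prefix='0' (no match yet)
Bit 6: prefix='01' -> emit 'l', reset
Bit 7: prefix='1' -> emit 'b', reset
Bit 8: prefix='1' -> emit 'b', reset
Bit 9: prefix='1' -> emit 'b', reset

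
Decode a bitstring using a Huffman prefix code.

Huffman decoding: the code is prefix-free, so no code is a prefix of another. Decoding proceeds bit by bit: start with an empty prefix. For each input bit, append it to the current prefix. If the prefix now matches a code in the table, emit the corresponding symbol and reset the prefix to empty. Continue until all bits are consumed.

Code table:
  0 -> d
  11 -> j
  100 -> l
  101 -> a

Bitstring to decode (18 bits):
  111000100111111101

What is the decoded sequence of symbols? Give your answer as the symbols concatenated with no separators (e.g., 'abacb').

Answer: jldljjja

Derivation:
Bit 0: prefix='1' (no match yet)
Bit 1: prefix='11' -> emit 'j', reset
Bit 2: prefix='1' (no match yet)
Bit 3: prefix='10' (no match yet)
Bit 4: prefix='100' -> emit 'l', reset
Bit 5: prefix='0' -> emit 'd', reset
Bit 6: prefix='1' (no match yet)
Bit 7: prefix='10' (no match yet)
Bit 8: prefix='100' -> emit 'l', reset
Bit 9: prefix='1' (no match yet)
Bit 10: prefix='11' -> emit 'j', reset
Bit 11: prefix='1' (no match yet)
Bit 12: prefix='11' -> emit 'j', reset
Bit 13: prefix='1' (no match yet)
Bit 14: prefix='11' -> emit 'j', reset
Bit 15: prefix='1' (no match yet)
Bit 16: prefix='10' (no match yet)
Bit 17: prefix='101' -> emit 'a', reset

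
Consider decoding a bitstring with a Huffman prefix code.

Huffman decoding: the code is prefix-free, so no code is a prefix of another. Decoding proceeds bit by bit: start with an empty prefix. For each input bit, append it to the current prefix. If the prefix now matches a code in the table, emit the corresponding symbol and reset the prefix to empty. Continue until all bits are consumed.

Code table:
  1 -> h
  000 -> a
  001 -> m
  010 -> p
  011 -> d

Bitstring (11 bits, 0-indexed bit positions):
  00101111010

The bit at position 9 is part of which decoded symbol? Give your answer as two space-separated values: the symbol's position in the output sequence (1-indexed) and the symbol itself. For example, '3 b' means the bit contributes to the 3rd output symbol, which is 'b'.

Bit 0: prefix='0' (no match yet)
Bit 1: prefix='00' (no match yet)
Bit 2: prefix='001' -> emit 'm', reset
Bit 3: prefix='0' (no match yet)
Bit 4: prefix='01' (no match yet)
Bit 5: prefix='011' -> emit 'd', reset
Bit 6: prefix='1' -> emit 'h', reset
Bit 7: prefix='1' -> emit 'h', reset
Bit 8: prefix='0' (no match yet)
Bit 9: prefix='01' (no match yet)
Bit 10: prefix='010' -> emit 'p', reset

Answer: 5 p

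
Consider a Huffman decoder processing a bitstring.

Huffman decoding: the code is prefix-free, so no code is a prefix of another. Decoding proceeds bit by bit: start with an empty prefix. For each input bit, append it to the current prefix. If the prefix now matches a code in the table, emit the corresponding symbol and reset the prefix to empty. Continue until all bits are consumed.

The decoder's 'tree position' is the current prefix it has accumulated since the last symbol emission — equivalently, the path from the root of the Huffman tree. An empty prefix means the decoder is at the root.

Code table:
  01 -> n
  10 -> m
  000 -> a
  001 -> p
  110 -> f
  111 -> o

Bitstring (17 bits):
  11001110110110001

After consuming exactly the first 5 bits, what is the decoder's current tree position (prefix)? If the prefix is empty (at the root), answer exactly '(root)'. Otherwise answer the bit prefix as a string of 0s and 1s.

Bit 0: prefix='1' (no match yet)
Bit 1: prefix='11' (no match yet)
Bit 2: prefix='110' -> emit 'f', reset
Bit 3: prefix='0' (no match yet)
Bit 4: prefix='01' -> emit 'n', reset

Answer: (root)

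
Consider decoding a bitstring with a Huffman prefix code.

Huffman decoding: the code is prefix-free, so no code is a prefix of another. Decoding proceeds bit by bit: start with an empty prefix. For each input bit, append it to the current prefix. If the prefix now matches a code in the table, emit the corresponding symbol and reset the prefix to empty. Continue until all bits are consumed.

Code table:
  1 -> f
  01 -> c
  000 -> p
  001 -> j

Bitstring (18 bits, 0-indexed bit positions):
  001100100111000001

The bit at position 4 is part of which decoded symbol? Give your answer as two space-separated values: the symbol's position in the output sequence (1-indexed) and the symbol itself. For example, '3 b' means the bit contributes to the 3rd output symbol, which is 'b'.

Bit 0: prefix='0' (no match yet)
Bit 1: prefix='00' (no match yet)
Bit 2: prefix='001' -> emit 'j', reset
Bit 3: prefix='1' -> emit 'f', reset
Bit 4: prefix='0' (no match yet)
Bit 5: prefix='00' (no match yet)
Bit 6: prefix='001' -> emit 'j', reset
Bit 7: prefix='0' (no match yet)
Bit 8: prefix='00' (no match yet)

Answer: 3 j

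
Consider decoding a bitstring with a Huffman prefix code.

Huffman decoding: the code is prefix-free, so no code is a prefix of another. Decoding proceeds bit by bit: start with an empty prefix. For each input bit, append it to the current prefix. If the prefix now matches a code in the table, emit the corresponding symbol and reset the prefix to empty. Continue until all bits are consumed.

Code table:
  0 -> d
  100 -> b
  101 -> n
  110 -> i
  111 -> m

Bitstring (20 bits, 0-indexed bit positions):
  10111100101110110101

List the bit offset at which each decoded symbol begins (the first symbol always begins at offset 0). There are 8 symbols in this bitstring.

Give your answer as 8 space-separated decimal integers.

Bit 0: prefix='1' (no match yet)
Bit 1: prefix='10' (no match yet)
Bit 2: prefix='101' -> emit 'n', reset
Bit 3: prefix='1' (no match yet)
Bit 4: prefix='11' (no match yet)
Bit 5: prefix='111' -> emit 'm', reset
Bit 6: prefix='0' -> emit 'd', reset
Bit 7: prefix='0' -> emit 'd', reset
Bit 8: prefix='1' (no match yet)
Bit 9: prefix='10' (no match yet)
Bit 10: prefix='101' -> emit 'n', reset
Bit 11: prefix='1' (no match yet)
Bit 12: prefix='11' (no match yet)
Bit 13: prefix='110' -> emit 'i', reset
Bit 14: prefix='1' (no match yet)
Bit 15: prefix='11' (no match yet)
Bit 16: prefix='110' -> emit 'i', reset
Bit 17: prefix='1' (no match yet)
Bit 18: prefix='10' (no match yet)
Bit 19: prefix='101' -> emit 'n', reset

Answer: 0 3 6 7 8 11 14 17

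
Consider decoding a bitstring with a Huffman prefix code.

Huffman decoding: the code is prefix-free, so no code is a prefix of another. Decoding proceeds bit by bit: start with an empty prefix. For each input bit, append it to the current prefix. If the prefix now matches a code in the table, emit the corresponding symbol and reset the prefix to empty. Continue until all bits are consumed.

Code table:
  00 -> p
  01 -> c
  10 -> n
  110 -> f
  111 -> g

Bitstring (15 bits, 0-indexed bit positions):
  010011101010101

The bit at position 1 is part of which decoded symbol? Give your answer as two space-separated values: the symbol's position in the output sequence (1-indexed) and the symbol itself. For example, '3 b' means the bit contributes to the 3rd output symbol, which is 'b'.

Answer: 1 c

Derivation:
Bit 0: prefix='0' (no match yet)
Bit 1: prefix='01' -> emit 'c', reset
Bit 2: prefix='0' (no match yet)
Bit 3: prefix='00' -> emit 'p', reset
Bit 4: prefix='1' (no match yet)
Bit 5: prefix='11' (no match yet)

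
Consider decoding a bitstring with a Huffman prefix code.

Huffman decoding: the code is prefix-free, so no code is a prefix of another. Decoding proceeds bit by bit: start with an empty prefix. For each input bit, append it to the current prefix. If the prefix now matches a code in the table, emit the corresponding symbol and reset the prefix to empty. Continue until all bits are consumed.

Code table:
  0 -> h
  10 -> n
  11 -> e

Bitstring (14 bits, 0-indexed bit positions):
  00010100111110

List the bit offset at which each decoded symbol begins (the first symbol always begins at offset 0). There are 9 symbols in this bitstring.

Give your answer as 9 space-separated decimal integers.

Bit 0: prefix='0' -> emit 'h', reset
Bit 1: prefix='0' -> emit 'h', reset
Bit 2: prefix='0' -> emit 'h', reset
Bit 3: prefix='1' (no match yet)
Bit 4: prefix='10' -> emit 'n', reset
Bit 5: prefix='1' (no match yet)
Bit 6: prefix='10' -> emit 'n', reset
Bit 7: prefix='0' -> emit 'h', reset
Bit 8: prefix='1' (no match yet)
Bit 9: prefix='11' -> emit 'e', reset
Bit 10: prefix='1' (no match yet)
Bit 11: prefix='11' -> emit 'e', reset
Bit 12: prefix='1' (no match yet)
Bit 13: prefix='10' -> emit 'n', reset

Answer: 0 1 2 3 5 7 8 10 12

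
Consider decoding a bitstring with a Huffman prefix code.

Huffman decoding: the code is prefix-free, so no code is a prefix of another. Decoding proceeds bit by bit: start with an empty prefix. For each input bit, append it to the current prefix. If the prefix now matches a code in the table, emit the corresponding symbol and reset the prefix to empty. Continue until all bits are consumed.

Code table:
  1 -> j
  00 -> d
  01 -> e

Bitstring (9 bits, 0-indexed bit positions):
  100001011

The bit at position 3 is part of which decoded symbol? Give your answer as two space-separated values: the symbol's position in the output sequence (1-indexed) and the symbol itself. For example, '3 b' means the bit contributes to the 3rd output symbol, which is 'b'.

Answer: 3 d

Derivation:
Bit 0: prefix='1' -> emit 'j', reset
Bit 1: prefix='0' (no match yet)
Bit 2: prefix='00' -> emit 'd', reset
Bit 3: prefix='0' (no match yet)
Bit 4: prefix='00' -> emit 'd', reset
Bit 5: prefix='1' -> emit 'j', reset
Bit 6: prefix='0' (no match yet)
Bit 7: prefix='01' -> emit 'e', reset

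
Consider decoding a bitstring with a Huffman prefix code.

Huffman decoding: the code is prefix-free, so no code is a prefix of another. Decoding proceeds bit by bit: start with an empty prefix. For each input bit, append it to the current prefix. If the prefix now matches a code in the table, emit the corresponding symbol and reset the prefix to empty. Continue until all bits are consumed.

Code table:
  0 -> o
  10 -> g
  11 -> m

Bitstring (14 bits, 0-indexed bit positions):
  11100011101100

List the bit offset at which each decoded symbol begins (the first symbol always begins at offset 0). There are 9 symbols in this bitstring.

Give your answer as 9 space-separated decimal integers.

Bit 0: prefix='1' (no match yet)
Bit 1: prefix='11' -> emit 'm', reset
Bit 2: prefix='1' (no match yet)
Bit 3: prefix='10' -> emit 'g', reset
Bit 4: prefix='0' -> emit 'o', reset
Bit 5: prefix='0' -> emit 'o', reset
Bit 6: prefix='1' (no match yet)
Bit 7: prefix='11' -> emit 'm', reset
Bit 8: prefix='1' (no match yet)
Bit 9: prefix='10' -> emit 'g', reset
Bit 10: prefix='1' (no match yet)
Bit 11: prefix='11' -> emit 'm', reset
Bit 12: prefix='0' -> emit 'o', reset
Bit 13: prefix='0' -> emit 'o', reset

Answer: 0 2 4 5 6 8 10 12 13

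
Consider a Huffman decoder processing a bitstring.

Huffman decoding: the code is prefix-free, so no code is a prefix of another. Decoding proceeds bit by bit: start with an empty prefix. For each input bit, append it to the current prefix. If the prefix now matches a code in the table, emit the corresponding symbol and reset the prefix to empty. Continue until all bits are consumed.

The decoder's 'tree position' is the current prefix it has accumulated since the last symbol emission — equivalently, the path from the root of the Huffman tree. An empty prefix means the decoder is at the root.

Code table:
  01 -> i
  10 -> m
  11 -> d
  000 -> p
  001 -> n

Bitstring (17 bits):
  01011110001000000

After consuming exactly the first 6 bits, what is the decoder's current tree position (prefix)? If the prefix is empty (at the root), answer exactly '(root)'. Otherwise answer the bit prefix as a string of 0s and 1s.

Answer: (root)

Derivation:
Bit 0: prefix='0' (no match yet)
Bit 1: prefix='01' -> emit 'i', reset
Bit 2: prefix='0' (no match yet)
Bit 3: prefix='01' -> emit 'i', reset
Bit 4: prefix='1' (no match yet)
Bit 5: prefix='11' -> emit 'd', reset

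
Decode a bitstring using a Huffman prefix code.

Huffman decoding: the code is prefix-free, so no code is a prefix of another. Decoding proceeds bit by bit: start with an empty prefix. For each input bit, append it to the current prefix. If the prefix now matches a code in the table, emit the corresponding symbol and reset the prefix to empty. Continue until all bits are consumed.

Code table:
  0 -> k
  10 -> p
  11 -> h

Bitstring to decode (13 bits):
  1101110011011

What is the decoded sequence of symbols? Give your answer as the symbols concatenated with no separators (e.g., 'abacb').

Answer: hkhpkhkh

Derivation:
Bit 0: prefix='1' (no match yet)
Bit 1: prefix='11' -> emit 'h', reset
Bit 2: prefix='0' -> emit 'k', reset
Bit 3: prefix='1' (no match yet)
Bit 4: prefix='11' -> emit 'h', reset
Bit 5: prefix='1' (no match yet)
Bit 6: prefix='10' -> emit 'p', reset
Bit 7: prefix='0' -> emit 'k', reset
Bit 8: prefix='1' (no match yet)
Bit 9: prefix='11' -> emit 'h', reset
Bit 10: prefix='0' -> emit 'k', reset
Bit 11: prefix='1' (no match yet)
Bit 12: prefix='11' -> emit 'h', reset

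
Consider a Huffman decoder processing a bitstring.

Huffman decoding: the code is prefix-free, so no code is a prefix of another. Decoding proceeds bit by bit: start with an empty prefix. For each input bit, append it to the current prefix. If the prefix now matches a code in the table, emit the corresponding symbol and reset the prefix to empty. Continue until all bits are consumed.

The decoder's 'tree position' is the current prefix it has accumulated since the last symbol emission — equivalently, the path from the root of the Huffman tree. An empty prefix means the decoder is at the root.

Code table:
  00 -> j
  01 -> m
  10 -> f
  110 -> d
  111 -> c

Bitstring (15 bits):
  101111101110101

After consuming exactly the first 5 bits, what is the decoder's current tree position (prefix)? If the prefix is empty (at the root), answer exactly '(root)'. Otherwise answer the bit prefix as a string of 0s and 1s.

Answer: (root)

Derivation:
Bit 0: prefix='1' (no match yet)
Bit 1: prefix='10' -> emit 'f', reset
Bit 2: prefix='1' (no match yet)
Bit 3: prefix='11' (no match yet)
Bit 4: prefix='111' -> emit 'c', reset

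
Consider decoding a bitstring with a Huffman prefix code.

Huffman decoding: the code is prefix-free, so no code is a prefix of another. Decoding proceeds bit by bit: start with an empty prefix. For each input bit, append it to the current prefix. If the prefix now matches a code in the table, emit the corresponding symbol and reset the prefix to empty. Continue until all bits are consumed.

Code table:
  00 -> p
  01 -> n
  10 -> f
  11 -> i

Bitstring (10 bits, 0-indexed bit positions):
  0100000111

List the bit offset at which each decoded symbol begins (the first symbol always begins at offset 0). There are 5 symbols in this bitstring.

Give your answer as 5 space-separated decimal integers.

Bit 0: prefix='0' (no match yet)
Bit 1: prefix='01' -> emit 'n', reset
Bit 2: prefix='0' (no match yet)
Bit 3: prefix='00' -> emit 'p', reset
Bit 4: prefix='0' (no match yet)
Bit 5: prefix='00' -> emit 'p', reset
Bit 6: prefix='0' (no match yet)
Bit 7: prefix='01' -> emit 'n', reset
Bit 8: prefix='1' (no match yet)
Bit 9: prefix='11' -> emit 'i', reset

Answer: 0 2 4 6 8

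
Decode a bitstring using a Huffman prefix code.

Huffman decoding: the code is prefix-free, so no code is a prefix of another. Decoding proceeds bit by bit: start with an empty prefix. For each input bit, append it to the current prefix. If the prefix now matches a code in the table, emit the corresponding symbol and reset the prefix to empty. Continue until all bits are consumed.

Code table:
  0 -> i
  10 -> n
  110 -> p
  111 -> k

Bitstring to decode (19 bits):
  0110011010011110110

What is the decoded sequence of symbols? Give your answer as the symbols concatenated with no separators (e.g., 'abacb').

Answer: ipipniknp

Derivation:
Bit 0: prefix='0' -> emit 'i', reset
Bit 1: prefix='1' (no match yet)
Bit 2: prefix='11' (no match yet)
Bit 3: prefix='110' -> emit 'p', reset
Bit 4: prefix='0' -> emit 'i', reset
Bit 5: prefix='1' (no match yet)
Bit 6: prefix='11' (no match yet)
Bit 7: prefix='110' -> emit 'p', reset
Bit 8: prefix='1' (no match yet)
Bit 9: prefix='10' -> emit 'n', reset
Bit 10: prefix='0' -> emit 'i', reset
Bit 11: prefix='1' (no match yet)
Bit 12: prefix='11' (no match yet)
Bit 13: prefix='111' -> emit 'k', reset
Bit 14: prefix='1' (no match yet)
Bit 15: prefix='10' -> emit 'n', reset
Bit 16: prefix='1' (no match yet)
Bit 17: prefix='11' (no match yet)
Bit 18: prefix='110' -> emit 'p', reset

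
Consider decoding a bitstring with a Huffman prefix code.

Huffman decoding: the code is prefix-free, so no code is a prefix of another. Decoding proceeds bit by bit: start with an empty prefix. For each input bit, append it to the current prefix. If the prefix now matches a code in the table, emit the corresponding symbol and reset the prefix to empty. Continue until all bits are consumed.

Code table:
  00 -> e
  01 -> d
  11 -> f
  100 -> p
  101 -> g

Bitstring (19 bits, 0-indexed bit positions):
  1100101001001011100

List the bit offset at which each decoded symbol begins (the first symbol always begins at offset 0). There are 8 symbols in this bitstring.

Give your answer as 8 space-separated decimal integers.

Bit 0: prefix='1' (no match yet)
Bit 1: prefix='11' -> emit 'f', reset
Bit 2: prefix='0' (no match yet)
Bit 3: prefix='00' -> emit 'e', reset
Bit 4: prefix='1' (no match yet)
Bit 5: prefix='10' (no match yet)
Bit 6: prefix='101' -> emit 'g', reset
Bit 7: prefix='0' (no match yet)
Bit 8: prefix='00' -> emit 'e', reset
Bit 9: prefix='1' (no match yet)
Bit 10: prefix='10' (no match yet)
Bit 11: prefix='100' -> emit 'p', reset
Bit 12: prefix='1' (no match yet)
Bit 13: prefix='10' (no match yet)
Bit 14: prefix='101' -> emit 'g', reset
Bit 15: prefix='1' (no match yet)
Bit 16: prefix='11' -> emit 'f', reset
Bit 17: prefix='0' (no match yet)
Bit 18: prefix='00' -> emit 'e', reset

Answer: 0 2 4 7 9 12 15 17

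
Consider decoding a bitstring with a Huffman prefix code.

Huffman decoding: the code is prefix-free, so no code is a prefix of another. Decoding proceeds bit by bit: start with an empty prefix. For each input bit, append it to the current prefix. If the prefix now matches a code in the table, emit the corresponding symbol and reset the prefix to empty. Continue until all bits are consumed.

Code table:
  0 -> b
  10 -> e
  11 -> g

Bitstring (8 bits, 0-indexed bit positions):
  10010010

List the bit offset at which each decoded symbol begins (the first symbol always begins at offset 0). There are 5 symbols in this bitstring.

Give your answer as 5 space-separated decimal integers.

Answer: 0 2 3 5 6

Derivation:
Bit 0: prefix='1' (no match yet)
Bit 1: prefix='10' -> emit 'e', reset
Bit 2: prefix='0' -> emit 'b', reset
Bit 3: prefix='1' (no match yet)
Bit 4: prefix='10' -> emit 'e', reset
Bit 5: prefix='0' -> emit 'b', reset
Bit 6: prefix='1' (no match yet)
Bit 7: prefix='10' -> emit 'e', reset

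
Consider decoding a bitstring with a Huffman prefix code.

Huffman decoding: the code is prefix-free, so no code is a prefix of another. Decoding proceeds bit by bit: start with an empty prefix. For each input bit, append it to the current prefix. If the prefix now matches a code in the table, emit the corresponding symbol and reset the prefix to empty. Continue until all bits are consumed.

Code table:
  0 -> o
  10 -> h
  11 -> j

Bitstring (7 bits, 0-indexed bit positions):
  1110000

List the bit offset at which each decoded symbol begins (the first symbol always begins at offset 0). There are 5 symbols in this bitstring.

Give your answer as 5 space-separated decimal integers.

Answer: 0 2 4 5 6

Derivation:
Bit 0: prefix='1' (no match yet)
Bit 1: prefix='11' -> emit 'j', reset
Bit 2: prefix='1' (no match yet)
Bit 3: prefix='10' -> emit 'h', reset
Bit 4: prefix='0' -> emit 'o', reset
Bit 5: prefix='0' -> emit 'o', reset
Bit 6: prefix='0' -> emit 'o', reset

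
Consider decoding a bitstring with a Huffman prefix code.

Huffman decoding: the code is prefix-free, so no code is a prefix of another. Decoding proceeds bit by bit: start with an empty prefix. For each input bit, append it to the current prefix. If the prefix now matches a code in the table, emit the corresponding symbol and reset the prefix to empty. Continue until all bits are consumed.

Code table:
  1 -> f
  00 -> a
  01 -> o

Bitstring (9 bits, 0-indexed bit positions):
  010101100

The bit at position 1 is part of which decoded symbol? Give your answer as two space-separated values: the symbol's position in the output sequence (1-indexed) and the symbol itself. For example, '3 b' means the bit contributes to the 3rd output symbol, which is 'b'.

Bit 0: prefix='0' (no match yet)
Bit 1: prefix='01' -> emit 'o', reset
Bit 2: prefix='0' (no match yet)
Bit 3: prefix='01' -> emit 'o', reset
Bit 4: prefix='0' (no match yet)
Bit 5: prefix='01' -> emit 'o', reset

Answer: 1 o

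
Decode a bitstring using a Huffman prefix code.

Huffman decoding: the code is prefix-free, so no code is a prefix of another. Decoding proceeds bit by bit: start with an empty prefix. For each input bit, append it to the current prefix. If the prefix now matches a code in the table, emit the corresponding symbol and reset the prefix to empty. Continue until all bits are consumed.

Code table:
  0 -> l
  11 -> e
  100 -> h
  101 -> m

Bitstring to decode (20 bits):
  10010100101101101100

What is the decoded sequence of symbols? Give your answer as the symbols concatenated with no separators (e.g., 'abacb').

Bit 0: prefix='1' (no match yet)
Bit 1: prefix='10' (no match yet)
Bit 2: prefix='100' -> emit 'h', reset
Bit 3: prefix='1' (no match yet)
Bit 4: prefix='10' (no match yet)
Bit 5: prefix='101' -> emit 'm', reset
Bit 6: prefix='0' -> emit 'l', reset
Bit 7: prefix='0' -> emit 'l', reset
Bit 8: prefix='1' (no match yet)
Bit 9: prefix='10' (no match yet)
Bit 10: prefix='101' -> emit 'm', reset
Bit 11: prefix='1' (no match yet)
Bit 12: prefix='10' (no match yet)
Bit 13: prefix='101' -> emit 'm', reset
Bit 14: prefix='1' (no match yet)
Bit 15: prefix='10' (no match yet)
Bit 16: prefix='101' -> emit 'm', reset
Bit 17: prefix='1' (no match yet)
Bit 18: prefix='10' (no match yet)
Bit 19: prefix='100' -> emit 'h', reset

Answer: hmllmmmh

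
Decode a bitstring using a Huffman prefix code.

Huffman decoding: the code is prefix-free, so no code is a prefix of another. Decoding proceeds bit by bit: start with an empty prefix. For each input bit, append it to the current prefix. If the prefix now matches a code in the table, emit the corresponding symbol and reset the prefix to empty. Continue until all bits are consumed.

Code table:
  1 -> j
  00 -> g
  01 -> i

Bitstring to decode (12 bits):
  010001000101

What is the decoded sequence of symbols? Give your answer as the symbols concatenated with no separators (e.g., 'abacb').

Bit 0: prefix='0' (no match yet)
Bit 1: prefix='01' -> emit 'i', reset
Bit 2: prefix='0' (no match yet)
Bit 3: prefix='00' -> emit 'g', reset
Bit 4: prefix='0' (no match yet)
Bit 5: prefix='01' -> emit 'i', reset
Bit 6: prefix='0' (no match yet)
Bit 7: prefix='00' -> emit 'g', reset
Bit 8: prefix='0' (no match yet)
Bit 9: prefix='01' -> emit 'i', reset
Bit 10: prefix='0' (no match yet)
Bit 11: prefix='01' -> emit 'i', reset

Answer: igigii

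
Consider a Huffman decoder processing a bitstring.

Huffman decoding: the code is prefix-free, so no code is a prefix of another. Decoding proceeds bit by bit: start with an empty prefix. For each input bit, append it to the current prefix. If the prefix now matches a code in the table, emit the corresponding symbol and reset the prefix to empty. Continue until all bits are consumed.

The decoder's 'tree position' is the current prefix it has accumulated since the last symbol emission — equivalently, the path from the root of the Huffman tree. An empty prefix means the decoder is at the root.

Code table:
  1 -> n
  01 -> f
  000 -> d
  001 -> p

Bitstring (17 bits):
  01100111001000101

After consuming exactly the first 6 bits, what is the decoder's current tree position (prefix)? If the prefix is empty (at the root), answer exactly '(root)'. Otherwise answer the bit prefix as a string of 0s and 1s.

Bit 0: prefix='0' (no match yet)
Bit 1: prefix='01' -> emit 'f', reset
Bit 2: prefix='1' -> emit 'n', reset
Bit 3: prefix='0' (no match yet)
Bit 4: prefix='00' (no match yet)
Bit 5: prefix='001' -> emit 'p', reset

Answer: (root)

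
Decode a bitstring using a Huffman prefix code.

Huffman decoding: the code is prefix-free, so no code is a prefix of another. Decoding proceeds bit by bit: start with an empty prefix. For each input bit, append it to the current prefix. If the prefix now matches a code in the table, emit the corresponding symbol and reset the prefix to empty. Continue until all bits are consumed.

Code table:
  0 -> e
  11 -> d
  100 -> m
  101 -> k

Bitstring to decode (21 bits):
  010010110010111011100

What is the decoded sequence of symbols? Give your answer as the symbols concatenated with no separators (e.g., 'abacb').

Answer: emkmkdedm

Derivation:
Bit 0: prefix='0' -> emit 'e', reset
Bit 1: prefix='1' (no match yet)
Bit 2: prefix='10' (no match yet)
Bit 3: prefix='100' -> emit 'm', reset
Bit 4: prefix='1' (no match yet)
Bit 5: prefix='10' (no match yet)
Bit 6: prefix='101' -> emit 'k', reset
Bit 7: prefix='1' (no match yet)
Bit 8: prefix='10' (no match yet)
Bit 9: prefix='100' -> emit 'm', reset
Bit 10: prefix='1' (no match yet)
Bit 11: prefix='10' (no match yet)
Bit 12: prefix='101' -> emit 'k', reset
Bit 13: prefix='1' (no match yet)
Bit 14: prefix='11' -> emit 'd', reset
Bit 15: prefix='0' -> emit 'e', reset
Bit 16: prefix='1' (no match yet)
Bit 17: prefix='11' -> emit 'd', reset
Bit 18: prefix='1' (no match yet)
Bit 19: prefix='10' (no match yet)
Bit 20: prefix='100' -> emit 'm', reset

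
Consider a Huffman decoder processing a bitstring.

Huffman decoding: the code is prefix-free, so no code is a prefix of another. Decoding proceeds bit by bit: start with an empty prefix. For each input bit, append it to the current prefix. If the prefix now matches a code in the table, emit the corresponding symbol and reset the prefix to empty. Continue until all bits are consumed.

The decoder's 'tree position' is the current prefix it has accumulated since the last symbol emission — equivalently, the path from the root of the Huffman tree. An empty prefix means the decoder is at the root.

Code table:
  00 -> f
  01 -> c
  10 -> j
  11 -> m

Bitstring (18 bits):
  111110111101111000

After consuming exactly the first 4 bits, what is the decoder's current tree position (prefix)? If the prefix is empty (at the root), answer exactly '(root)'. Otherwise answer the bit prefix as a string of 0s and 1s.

Answer: (root)

Derivation:
Bit 0: prefix='1' (no match yet)
Bit 1: prefix='11' -> emit 'm', reset
Bit 2: prefix='1' (no match yet)
Bit 3: prefix='11' -> emit 'm', reset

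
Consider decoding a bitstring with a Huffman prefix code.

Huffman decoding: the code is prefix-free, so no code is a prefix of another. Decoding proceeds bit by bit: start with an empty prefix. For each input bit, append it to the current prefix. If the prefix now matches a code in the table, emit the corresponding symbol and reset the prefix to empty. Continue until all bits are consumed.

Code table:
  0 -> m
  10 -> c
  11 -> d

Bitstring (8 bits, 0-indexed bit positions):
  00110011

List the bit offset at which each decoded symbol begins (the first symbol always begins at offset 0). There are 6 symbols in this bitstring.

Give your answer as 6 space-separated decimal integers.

Answer: 0 1 2 4 5 6

Derivation:
Bit 0: prefix='0' -> emit 'm', reset
Bit 1: prefix='0' -> emit 'm', reset
Bit 2: prefix='1' (no match yet)
Bit 3: prefix='11' -> emit 'd', reset
Bit 4: prefix='0' -> emit 'm', reset
Bit 5: prefix='0' -> emit 'm', reset
Bit 6: prefix='1' (no match yet)
Bit 7: prefix='11' -> emit 'd', reset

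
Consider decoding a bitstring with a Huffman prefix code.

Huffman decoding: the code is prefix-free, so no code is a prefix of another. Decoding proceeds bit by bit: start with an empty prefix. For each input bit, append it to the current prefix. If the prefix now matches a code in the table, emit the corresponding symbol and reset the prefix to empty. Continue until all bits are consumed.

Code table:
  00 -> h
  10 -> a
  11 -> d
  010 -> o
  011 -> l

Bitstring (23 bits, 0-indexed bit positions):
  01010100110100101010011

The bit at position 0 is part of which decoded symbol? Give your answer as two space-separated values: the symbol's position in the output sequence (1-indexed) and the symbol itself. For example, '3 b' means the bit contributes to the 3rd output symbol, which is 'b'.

Answer: 1 o

Derivation:
Bit 0: prefix='0' (no match yet)
Bit 1: prefix='01' (no match yet)
Bit 2: prefix='010' -> emit 'o', reset
Bit 3: prefix='1' (no match yet)
Bit 4: prefix='10' -> emit 'a', reset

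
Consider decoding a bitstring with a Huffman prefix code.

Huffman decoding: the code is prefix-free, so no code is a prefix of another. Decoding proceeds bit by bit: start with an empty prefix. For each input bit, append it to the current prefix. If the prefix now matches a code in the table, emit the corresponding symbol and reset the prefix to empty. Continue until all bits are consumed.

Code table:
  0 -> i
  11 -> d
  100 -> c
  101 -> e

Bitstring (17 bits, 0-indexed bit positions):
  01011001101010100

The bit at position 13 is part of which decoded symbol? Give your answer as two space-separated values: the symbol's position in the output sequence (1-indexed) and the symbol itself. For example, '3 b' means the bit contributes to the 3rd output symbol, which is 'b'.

Answer: 7 i

Derivation:
Bit 0: prefix='0' -> emit 'i', reset
Bit 1: prefix='1' (no match yet)
Bit 2: prefix='10' (no match yet)
Bit 3: prefix='101' -> emit 'e', reset
Bit 4: prefix='1' (no match yet)
Bit 5: prefix='10' (no match yet)
Bit 6: prefix='100' -> emit 'c', reset
Bit 7: prefix='1' (no match yet)
Bit 8: prefix='11' -> emit 'd', reset
Bit 9: prefix='0' -> emit 'i', reset
Bit 10: prefix='1' (no match yet)
Bit 11: prefix='10' (no match yet)
Bit 12: prefix='101' -> emit 'e', reset
Bit 13: prefix='0' -> emit 'i', reset
Bit 14: prefix='1' (no match yet)
Bit 15: prefix='10' (no match yet)
Bit 16: prefix='100' -> emit 'c', reset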